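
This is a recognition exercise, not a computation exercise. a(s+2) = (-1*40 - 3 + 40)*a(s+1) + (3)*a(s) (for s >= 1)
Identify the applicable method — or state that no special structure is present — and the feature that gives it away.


Diagnosis: the characteristic-root method — no index-dependence in the weights and nothing inhomogeneous: classic characteristic-equation setup.


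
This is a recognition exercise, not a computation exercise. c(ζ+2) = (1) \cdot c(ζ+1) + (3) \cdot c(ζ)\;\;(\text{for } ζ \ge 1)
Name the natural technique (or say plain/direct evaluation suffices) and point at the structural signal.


Best approach: the characteristic-root method — this is the constant-coefficient homogeneous case — the whole solution in ζ reduces to a polynomial's roots.


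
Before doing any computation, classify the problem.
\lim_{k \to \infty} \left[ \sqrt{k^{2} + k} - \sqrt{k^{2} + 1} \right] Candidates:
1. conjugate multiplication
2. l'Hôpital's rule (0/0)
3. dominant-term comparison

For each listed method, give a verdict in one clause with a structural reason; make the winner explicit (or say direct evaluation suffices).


Verdict: conjugate multiplication — the difference \sqrt{k^{2} + k} - \sqrt{k^{2} + 1} is an ∞ − ∞ stalemate; its conjugate partner breaks the tie.
- conjugate multiplication — applies; the problem has the shape this method handles.
- l'Hôpital's rule (0/0) — the expression is a difference driving to ∞ − ∞, not a 0/0 quotient — there is no ratio for the rule to differentiate.
- dominant-term comparison: no ranking of term growth rates resolves the limit here.


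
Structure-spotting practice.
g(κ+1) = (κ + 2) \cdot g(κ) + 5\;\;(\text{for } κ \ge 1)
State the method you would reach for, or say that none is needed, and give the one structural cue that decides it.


Best approach: a summation factor — first-order, linear, moving coefficient κ + 2: the discrete analogue of an integrating factor handles it.


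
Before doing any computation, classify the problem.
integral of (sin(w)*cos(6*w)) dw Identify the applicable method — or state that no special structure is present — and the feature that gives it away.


Best approach: a trigonometric identity — two sinusoids at different rates multiply in sin(w)*cos(6*w); the product-to-sum identity uncouples them.


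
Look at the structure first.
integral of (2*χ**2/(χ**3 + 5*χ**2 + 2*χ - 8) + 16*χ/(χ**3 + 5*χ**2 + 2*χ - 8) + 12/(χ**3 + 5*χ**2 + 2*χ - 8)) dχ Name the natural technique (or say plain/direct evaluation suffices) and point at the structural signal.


Method: partial fractions — with χ**3 + 5*χ**2 + 2*χ - 8 factorable and the degree on top strictly smaller, simple-fraction decomposition is immediate.


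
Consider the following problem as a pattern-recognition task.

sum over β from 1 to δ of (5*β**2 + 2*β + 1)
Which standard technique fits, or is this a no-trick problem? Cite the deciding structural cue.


Method: no special technique — no cancellation, no constant ratio, no binomial weights — just polynomial terms summed directly.


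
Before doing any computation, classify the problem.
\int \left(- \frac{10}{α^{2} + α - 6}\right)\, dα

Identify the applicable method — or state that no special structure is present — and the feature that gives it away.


Best approach: partial fractions — rational integrand, reducible denominator α^{2} + α - 6: decompose first, integrate second.


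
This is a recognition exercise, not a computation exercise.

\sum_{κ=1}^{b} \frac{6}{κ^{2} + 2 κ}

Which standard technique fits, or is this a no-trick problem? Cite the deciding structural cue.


Best approach: telescoping — poles of \frac{6}{κ^{2} + 2 κ} differ by an integer, the telltale of a telescoping partial-fraction sum.


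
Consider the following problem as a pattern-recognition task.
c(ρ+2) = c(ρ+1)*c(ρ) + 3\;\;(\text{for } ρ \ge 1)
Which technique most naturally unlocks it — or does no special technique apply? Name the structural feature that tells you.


Verdict: no special technique — the map from one term to the next is curved, not linear, so linear closed-form machinery does not attach.


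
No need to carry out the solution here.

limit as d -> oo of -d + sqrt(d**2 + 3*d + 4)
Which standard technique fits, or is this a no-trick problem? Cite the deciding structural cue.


Technique: conjugate multiplication — divergence minus divergence hides a finite answer — expose it by pairing sqrt(d**2 + 3*d + 4) - d with its conjugate.


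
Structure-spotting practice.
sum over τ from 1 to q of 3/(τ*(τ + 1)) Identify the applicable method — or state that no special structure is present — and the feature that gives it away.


Best approach: telescoping — one partial-fraction pass turns 3/(τ*(τ + 1)) into a shifted difference, and shifted differences telescope.


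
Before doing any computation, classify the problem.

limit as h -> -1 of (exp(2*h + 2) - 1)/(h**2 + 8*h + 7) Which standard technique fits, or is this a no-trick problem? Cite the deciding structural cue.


Diagnosis: l'Hôpital's rule (0/0) — both numerator and denominator vanish at -1: the genuine 0/0 indeterminate that l'Hôpital exists for. A local series expansion at the point resolves it as well; the rule is the packaged version of that step.


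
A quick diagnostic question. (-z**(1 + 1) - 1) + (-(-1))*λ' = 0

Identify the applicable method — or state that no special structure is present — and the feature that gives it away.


Method: no special technique — the slope is a function of z alone, so integrate both sides directly.


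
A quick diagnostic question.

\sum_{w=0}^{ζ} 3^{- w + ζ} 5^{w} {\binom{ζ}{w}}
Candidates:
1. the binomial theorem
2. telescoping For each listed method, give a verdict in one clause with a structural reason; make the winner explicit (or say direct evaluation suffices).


Technique: the binomial theorem — binomial coefficients against complementary powers of 5 and 3: recognize the binomial expansion and resum.
- the binomial theorem — yes, a natural case for it.
- telescoping — as presented, consecutive terms share no shifted copy to cancel against — no rewrite is on display to change that.


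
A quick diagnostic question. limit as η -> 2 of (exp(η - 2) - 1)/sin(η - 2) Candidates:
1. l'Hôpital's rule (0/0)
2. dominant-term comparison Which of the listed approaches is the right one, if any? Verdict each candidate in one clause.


Method: l'Hôpital's rule (0/0) — both numerator and denominator vanish at 2: the genuine 0/0 indeterminate that l'Hôpital exists for. A local series expansion at the point resolves it as well; the rule is the packaged version of that step.
- l'Hôpital's rule (0/0): applicable, and directly so.
- dominant-term comparison: this is not a rational comparison of growth rates at infinity.


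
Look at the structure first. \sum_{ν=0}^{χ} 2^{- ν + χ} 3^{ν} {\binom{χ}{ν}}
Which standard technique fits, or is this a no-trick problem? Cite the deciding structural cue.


Best approach: the binomial theorem — {\binom{χ}{ν}} weighting matched powers of 3 and 2 is the expanded form of (3 + 2)^χ — fold it back up.


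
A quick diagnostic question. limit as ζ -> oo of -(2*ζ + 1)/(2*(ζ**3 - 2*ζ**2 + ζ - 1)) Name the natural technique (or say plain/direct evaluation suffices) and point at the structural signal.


Diagnosis: dominant-term comparison — at large ζ only the top-degree terms survive; compare the leading terms and the limit falls out. l'Hôpital's at-infinity variant applies to the expression viewed as a single quotient; the leading-term comparison is the direct route.


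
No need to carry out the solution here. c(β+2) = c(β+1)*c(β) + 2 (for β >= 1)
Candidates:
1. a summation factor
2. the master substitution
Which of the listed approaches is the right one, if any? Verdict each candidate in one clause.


Diagnosis: no special technique — the recurrence is nonlinear in the sequence values; study it directly, no linear machinery applies.
- a summation factor — the recursion is nonlinear — outside the first-order linear family a summation factor addresses.
- the master substitution — this is shift-type recursion, outside the divide-and-conquer template.


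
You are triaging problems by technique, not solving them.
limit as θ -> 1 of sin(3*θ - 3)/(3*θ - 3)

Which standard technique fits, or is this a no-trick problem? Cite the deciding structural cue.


Verdict: l'Hôpital's rule (0/0) — numerator and denominator both vanish at 1 — a genuine 0/0 form, which is exactly when l'Hôpital applies. A local series expansion at the point resolves it as well; the rule is the packaged version of that step.


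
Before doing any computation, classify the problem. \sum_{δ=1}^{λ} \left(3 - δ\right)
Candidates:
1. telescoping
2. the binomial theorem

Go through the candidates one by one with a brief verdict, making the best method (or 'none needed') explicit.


Method: no special technique — with only polynomial terms in δ present, the classical sum-of-powers identities are all you need.
- telescoping — the terms as presented offer no neighboring cancellation — a telescoping rewrite may exist, but the displayed structure does not hand one over.
- the binomial theorem — no binomial coefficients pair up with complementary powers here.


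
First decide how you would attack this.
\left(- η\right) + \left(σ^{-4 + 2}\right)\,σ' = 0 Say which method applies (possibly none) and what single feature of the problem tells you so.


Technique: separation of variables — solved for the derivative, the right side splits multiplicatively into a function of each variable alone — divide and integrate each side. The equation is exact as it stands too — a potential function exists — though separation reads the split structure directly.


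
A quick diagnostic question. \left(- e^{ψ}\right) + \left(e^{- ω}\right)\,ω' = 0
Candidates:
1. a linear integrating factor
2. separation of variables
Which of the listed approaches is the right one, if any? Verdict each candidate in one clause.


Diagnosis: separation of variables — all dependence on the two variables factors apart, the defining separable shape.
- a linear integrating factor: the unknown enters nonlinearly (through a power, a denominator, or a transcendental function), which the linear integrating-factor recipe cannot absorb as-is — any repair would come from a preliminary substitution, not the factor.
- separation of variables: yes — fits the structure here.


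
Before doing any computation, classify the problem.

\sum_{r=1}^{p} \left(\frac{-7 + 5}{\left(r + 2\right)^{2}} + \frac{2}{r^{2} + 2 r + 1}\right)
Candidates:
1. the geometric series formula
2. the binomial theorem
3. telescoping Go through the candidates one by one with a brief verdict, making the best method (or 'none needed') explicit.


Method: telescoping — the generic term is a one-step difference of \frac{2}{r^{2} + 2 r + 1}, so partial sums shortcut to endpoint evaluation.
- the geometric series formula — dividing successive terms gives an index-dependent quantity, not a constant.
- the binomial theorem: no binomial coefficients pair up with complementary powers here.
- telescoping — applicable, and directly so.


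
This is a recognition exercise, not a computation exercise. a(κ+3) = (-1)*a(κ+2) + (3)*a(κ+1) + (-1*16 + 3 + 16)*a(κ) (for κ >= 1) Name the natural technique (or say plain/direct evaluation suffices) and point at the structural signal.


Technique: the characteristic-root method — try a geometric ansatz r^κ: constant coefficients turn the recurrence into one polynomial equation in r.


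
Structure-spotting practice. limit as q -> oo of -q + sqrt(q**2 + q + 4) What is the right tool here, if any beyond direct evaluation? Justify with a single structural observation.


Diagnosis: conjugate multiplication — both pieces blow up but their difference is finite; the conjugate trick rationalizes sqrt(q**2 + q + 4) - q.


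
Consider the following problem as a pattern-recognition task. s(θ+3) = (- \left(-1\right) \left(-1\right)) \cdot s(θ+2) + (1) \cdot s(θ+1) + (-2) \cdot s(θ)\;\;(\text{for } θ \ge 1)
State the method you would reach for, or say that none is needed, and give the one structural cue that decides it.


Method: the characteristic-root method — every coefficient is a fixed number and the forcing is zero — substitute r^θ and read off the root equation.


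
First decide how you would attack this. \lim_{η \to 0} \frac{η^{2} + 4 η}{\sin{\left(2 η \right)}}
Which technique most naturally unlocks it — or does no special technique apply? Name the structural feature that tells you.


Method: l'Hôpital's rule (0/0) — the 0/0 form at 0 is the signature situation for l'Hôpital's rule. Known elementary limits would finish this too — the rule just bypasses the case analysis.


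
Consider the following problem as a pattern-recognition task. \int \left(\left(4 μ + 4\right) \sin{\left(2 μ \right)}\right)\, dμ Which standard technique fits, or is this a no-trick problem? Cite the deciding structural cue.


Verdict: integration by parts — the integrand splits as 4 μ + 4 times \sin{\left(2 μ \right)} — repeatedly differentiating the polynomial part kills it, which is the parts ladder.


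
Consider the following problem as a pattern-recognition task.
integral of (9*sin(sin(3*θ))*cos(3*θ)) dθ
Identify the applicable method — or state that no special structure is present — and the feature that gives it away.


Technique: u-substitution — collected, the integrand has one factor that is, up to a constant, the derivative of an inner expression the rest depends on — substitute for that inner expression.


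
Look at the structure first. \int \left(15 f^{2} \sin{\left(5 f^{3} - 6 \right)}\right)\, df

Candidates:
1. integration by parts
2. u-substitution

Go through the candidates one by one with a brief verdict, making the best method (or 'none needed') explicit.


Method: u-substitution — collected, the integrand has one factor that is, up to a constant, the derivative of an inner expression the rest depends on — substitute for that inner expression.
- integration by parts: a polynomial factor is present, but its partner is not an exp, sine, or cosine of a degree-1 argument, nor a logarithm.
- u-substitution: applicable, and directly so.


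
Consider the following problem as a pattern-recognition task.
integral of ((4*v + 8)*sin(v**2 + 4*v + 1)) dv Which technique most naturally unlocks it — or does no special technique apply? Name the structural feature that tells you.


Verdict: u-substitution — collected, the integrand has one factor that is, up to a constant, the derivative of an inner expression the rest depends on — substitute for that inner expression.


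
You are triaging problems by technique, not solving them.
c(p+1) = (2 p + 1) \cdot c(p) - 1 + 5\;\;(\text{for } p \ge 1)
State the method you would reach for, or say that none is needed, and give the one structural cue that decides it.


Verdict: a summation factor — the coefficient 2 p + 1 drifts with the index, so no fixed root exists; normalizing by the cumulative product telescopes it.


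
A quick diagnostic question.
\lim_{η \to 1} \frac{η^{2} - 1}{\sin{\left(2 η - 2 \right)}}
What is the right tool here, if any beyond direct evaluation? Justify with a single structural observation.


Technique: l'Hôpital's rule (0/0) — the 0/0 form at 1 is the signature situation for l'Hôpital's rule. Expanding numerator and denominator to first order gives the same value — the rule automates exactly that.


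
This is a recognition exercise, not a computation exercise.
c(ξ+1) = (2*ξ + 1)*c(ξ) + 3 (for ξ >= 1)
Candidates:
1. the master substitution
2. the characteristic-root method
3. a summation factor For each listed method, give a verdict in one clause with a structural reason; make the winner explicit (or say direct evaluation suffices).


Verdict: a summation factor — the coefficient 2*ξ + 1 drifts with the index, so no fixed root exists; normalizing by the cumulative product telescopes it.
- the master substitution — with no divided-index recursive call, reindexing by powers of a base buys nothing.
- the characteristic-root method — the coefficients change with the index, which the root method cannot absorb.
- a summation factor: yes, a natural case for it.


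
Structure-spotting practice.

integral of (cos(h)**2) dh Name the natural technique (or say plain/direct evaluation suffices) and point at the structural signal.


Best approach: a trigonometric identity — cos(h)**2 carries an even exponent — trade it for double-angle cosines before integrating.


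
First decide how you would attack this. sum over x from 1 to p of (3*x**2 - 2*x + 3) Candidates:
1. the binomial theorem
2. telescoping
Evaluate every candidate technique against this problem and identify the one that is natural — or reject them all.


Best approach: no special technique — constant-multiple powers of x with no cancellation partners and no common ratio — use the standard power-sum formulas.
- the binomial theorem — the terms lack the binomial-coefficient-weighted complementary-power pattern of an expansion.
- telescoping: neither a shifted-difference shape nor integer-spaced poles are present.


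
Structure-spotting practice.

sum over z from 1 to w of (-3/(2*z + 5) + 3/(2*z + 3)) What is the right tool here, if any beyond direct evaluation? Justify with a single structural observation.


Verdict: telescoping — each term adds 3/(2*z + 3) and subtracts the same expression advanced one index; that subtracted piece cancels against the next term's added copy — only the boundary terms survive.


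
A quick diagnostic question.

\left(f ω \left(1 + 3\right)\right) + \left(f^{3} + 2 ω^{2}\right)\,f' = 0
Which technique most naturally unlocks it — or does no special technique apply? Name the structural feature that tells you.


Verdict: the exact-equation method — because the two cross partials coincide, the form is conservative as written — recover its potential in (ω, f).


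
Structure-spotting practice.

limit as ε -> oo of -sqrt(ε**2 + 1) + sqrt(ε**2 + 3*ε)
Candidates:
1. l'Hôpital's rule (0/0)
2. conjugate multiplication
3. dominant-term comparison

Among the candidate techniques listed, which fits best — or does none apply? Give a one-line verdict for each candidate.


Diagnosis: conjugate multiplication — two divergent pieces with a minus sign between them and a radical in the mix: rationalize sqrt(ε**2 + 3*ε) - sqrt(ε**2 + 1) before any limit law applies.
- l'Hôpital's rule (0/0) — the expression is a difference driving to ∞ − ∞, not a 0/0 quotient — there is no ratio for the rule to differentiate.
- conjugate multiplication — yes — fits the structure here.
- dominant-term comparison — leading-power comparison does not apply to this form.


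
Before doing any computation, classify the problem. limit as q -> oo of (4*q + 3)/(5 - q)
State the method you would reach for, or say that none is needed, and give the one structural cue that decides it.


Method: dominant-term comparison — at large q only the top-degree terms survive; compare the leading terms and the limit falls out. Viewed as a single quotient this is an ∞/∞ form — an at-infinity application of l'Hôpital's rule would also resolve it; comparing leading growth reads the answer without differentiating.


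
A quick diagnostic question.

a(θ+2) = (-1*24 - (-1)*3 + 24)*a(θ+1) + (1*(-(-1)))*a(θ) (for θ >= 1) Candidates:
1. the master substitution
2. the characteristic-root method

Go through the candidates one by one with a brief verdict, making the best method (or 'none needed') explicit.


Method: the characteristic-root method — shift-invariance with fixed coefficients calls for exponential trials; the characteristic polynomial finds every r^θ.
- the master substitution — the recursion steps by a constant offset, so exponential reindexing is pointless.
- the characteristic-root method: applies; the problem has the shape this method handles.


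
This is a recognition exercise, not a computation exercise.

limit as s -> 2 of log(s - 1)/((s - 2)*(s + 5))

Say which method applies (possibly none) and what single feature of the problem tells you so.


Technique: l'Hôpital's rule (0/0) — plug in 2: top and bottom both hit zero, so differentiate each and retry. Known elementary limits would finish this too — the rule just bypasses the case analysis.


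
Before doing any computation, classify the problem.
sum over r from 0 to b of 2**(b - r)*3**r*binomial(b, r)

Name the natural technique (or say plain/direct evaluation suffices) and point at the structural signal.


Diagnosis: the binomial theorem — the summand is term r of a binomial expansion in 3 and 2; the whole sum is a single power.


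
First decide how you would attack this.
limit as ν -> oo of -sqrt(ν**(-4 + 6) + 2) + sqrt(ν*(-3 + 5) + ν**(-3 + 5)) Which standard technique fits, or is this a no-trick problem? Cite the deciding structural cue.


Best approach: conjugate multiplication — the difference sqrt(ν*(-3 + 5) + ν**(-3 + 5)) - sqrt(ν**(-4 + 6) + 2) is an ∞ − ∞ stalemate; its conjugate partner breaks the tie.


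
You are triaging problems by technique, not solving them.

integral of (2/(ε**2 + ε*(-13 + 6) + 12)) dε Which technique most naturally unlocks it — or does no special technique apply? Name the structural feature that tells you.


Technique: partial fractions — a proper rational integrand over the factorable (ε**2 + ε*(-13 + 6) + 12): partial fractions reduce it to elementary pieces.


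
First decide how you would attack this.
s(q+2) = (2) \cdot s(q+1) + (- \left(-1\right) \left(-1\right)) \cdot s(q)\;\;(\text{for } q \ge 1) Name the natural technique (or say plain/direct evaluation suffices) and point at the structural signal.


Verdict: the characteristic-root method — this is the constant-coefficient homogeneous case — the whole solution in q reduces to a polynomial's roots.


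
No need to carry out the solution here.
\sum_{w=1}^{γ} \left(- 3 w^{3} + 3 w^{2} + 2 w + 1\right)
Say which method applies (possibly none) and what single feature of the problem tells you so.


Diagnosis: no special technique — constant-multiple powers of w with no cancellation partners and no common ratio — use the standard power-sum formulas.


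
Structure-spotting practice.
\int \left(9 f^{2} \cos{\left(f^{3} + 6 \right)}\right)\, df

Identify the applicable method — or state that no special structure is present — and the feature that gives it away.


Verdict: u-substitution — 9 f^{2} matches the derivative of f^{3} + 6 up to a constant; with u = f^{3} + 6 the whole integrand folds into a function of u alone.


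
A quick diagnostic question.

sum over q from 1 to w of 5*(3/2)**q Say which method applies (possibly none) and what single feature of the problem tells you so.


Technique: the geometric series formula — consecutive terms stand in a fixed index-free ratio — the geometric sum formula closes it.


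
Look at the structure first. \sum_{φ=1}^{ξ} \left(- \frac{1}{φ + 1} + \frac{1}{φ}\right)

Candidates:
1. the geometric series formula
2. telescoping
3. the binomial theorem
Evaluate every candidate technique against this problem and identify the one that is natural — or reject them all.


Best approach: telescoping — the summand is built as \frac{1}{φ} minus its own successor — adjacent terms annihilate down the line.
- the geometric series formula — no single multiplier carries one term to the next throughout the sum.
- telescoping: applicable, and directly so.
- the binomial theorem — there is no pair of bases whose matched powers would reassemble into a single binomial power.


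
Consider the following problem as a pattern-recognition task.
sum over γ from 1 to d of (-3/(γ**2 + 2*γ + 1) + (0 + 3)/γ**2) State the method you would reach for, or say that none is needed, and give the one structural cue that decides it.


Verdict: telescoping — the summand is built as (0 + 3)/γ**2 minus its own successor — adjacent terms annihilate down the line.


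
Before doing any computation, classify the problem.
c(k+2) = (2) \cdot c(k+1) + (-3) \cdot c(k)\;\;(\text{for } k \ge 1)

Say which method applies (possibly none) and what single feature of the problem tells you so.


Best approach: the characteristic-root method — fixed numeric weights on consecutive terms and no forcing term added: the root method in its home territory.


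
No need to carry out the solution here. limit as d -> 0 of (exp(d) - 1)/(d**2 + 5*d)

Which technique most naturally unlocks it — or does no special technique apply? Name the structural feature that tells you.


Diagnosis: l'Hôpital's rule (0/0) — both numerator and denominator vanish at 0: the genuine 0/0 indeterminate that l'Hôpital exists for. A first-order expansion at the point is an equally standard path; the rule packages it.


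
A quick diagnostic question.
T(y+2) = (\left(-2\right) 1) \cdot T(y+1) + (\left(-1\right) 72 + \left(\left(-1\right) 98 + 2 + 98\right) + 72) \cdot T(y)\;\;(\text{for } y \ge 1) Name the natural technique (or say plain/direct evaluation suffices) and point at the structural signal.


Method: the characteristic-root method — the recurrence treats every index alike (constant coefficients, no forcing) — precisely the regime where r^y trials close it.


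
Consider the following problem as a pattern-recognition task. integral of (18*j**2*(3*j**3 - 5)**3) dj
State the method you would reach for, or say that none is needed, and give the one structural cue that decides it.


Best approach: u-substitution — the only nontrivial dependence routes through 3*j**3 - 5, whose derivative supplies the leftover factor up to a constant multiple — u = 3*j**3 - 5 flattens it. Nothing stops a full expansion here — the substitution simply spares the algebra.


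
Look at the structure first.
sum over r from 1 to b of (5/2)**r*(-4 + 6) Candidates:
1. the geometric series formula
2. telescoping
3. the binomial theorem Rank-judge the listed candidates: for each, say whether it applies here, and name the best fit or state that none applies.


Method: the geometric series formula — check a ratio of consecutive terms: it is 5/2, independent of the index, so the geometric formula closes the sum.
- the geometric series formula — a fit — the right tool for this form.
- telescoping — writing out consecutive terms as given produces no pairwise cancellation.
- the binomial theorem — no binomial coefficients pair up with complementary powers here.


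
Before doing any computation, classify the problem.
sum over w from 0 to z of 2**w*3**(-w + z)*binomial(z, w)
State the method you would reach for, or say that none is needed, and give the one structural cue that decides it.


Method: the binomial theorem — binomial(z, w) weighting matched powers of 2 and 3 is the expanded form of (2 + 3)^z — fold it back up.


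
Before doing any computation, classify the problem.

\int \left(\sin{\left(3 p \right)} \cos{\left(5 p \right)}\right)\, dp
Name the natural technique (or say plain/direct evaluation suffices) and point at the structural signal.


Verdict: a trigonometric identity — distinct frequencies under one product (\sin{\left(3 p \right)} \cos{\left(5 p \right)}): the product-to-sum identity is the systematic route to an integrable form.


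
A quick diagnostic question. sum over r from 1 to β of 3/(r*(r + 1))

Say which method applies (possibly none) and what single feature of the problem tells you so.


Verdict: telescoping — integer-spaced poles in 3/(r*(r + 1)) are the telescoping signature in disguise.


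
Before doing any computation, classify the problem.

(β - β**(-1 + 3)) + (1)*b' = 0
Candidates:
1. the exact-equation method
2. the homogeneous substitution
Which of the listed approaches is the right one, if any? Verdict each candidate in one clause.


Method: no special technique — the slope is a function of β alone, so integrate both sides directly.
- the exact-equation method — with the unknown absent from both coefficients, the cross-partial test holds emptily — nothing for the exact method to work on.
- the homogeneous substitution: the slope does not depend on the ratio of the variables alone.


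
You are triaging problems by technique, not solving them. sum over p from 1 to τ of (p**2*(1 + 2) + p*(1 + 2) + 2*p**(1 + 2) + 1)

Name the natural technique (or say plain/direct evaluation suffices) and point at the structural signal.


Method: no special technique — no ratio, no shift structure, no binomial pattern: sum the constant-multiple powers of p with known formulas.


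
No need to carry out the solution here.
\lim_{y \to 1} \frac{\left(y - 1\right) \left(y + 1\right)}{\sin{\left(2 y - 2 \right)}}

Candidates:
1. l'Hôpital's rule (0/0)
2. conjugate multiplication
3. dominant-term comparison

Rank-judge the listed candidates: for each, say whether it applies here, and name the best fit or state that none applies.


Verdict: l'Hôpital's rule (0/0) — substituting 1 gives 0 over 0; differentiate top and bottom once and re-evaluate. One could equally expand both pieces locally and compare leading terms; the rule does that in one stroke.
- l'Hôpital's rule (0/0): yes, a natural case for it.
- conjugate multiplication — the conjugate move applies to radical differences, which this is not.
- dominant-term comparison — this limit is not decided by comparing polynomial growth at infinity.


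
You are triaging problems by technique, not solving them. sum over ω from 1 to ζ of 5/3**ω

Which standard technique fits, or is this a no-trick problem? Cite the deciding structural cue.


Technique: the geometric series formula — consecutive terms stand in a fixed index-free ratio — the geometric sum formula closes it.


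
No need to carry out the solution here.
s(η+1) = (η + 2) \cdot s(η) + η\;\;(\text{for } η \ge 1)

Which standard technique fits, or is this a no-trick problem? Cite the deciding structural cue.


Technique: a summation factor — rescale the sequence by the product of the weights η + 2 so far — the recurrence collapses to a plain running sum.


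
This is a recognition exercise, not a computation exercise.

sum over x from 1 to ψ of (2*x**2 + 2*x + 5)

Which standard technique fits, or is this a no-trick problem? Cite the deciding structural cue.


Verdict: no special technique — no ratio, no shift structure, no binomial pattern: sum the constant-multiple powers of x with known formulas.


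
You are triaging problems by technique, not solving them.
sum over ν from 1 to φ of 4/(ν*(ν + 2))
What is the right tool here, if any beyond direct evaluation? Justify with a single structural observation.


Diagnosis: telescoping — the denominator's roots in 4/(ν*(ν + 2)) sit an integer apart: decomposition produces a self-cancelling chain.


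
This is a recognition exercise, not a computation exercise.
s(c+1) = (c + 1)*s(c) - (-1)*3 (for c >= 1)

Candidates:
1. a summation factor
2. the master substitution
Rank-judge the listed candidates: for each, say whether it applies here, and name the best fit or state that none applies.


Best approach: a summation factor — normalize by the running product of c + 1: the left side becomes a difference, and differences sum.
- a summation factor: yes — fits the structure here.
- the master substitution: the recursive argument is a shift of the index, not a fixed fraction of it.


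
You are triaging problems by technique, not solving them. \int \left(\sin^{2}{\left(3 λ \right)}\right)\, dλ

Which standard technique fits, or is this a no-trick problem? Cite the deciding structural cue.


Method: a trigonometric identity — the even exponent on \sin^{2}{\left(3 λ \right)} signals one move: rewrite via cos of the doubled angle.


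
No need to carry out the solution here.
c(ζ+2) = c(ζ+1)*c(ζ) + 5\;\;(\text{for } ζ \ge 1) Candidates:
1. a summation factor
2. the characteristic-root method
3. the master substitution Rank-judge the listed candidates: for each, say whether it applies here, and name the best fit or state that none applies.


Diagnosis: no special technique — nonlinear feedback in the recursion rules out every root- or factor-based technique.
- a summation factor — no summation factor applies — the rule is not linear in the sequence values.
- the characteristic-root method: nonlinearity rules out exponential-mode superposition from the start.
- the master substitution: the recursion shifts the index rather than dividing it.


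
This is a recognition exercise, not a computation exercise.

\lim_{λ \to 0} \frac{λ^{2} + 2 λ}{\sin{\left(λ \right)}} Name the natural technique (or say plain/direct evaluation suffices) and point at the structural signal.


Technique: l'Hôpital's rule (0/0) — both numerator and denominator vanish at 0: the genuine 0/0 indeterminate that l'Hôpital exists for. A first-order expansion at the point is an equally standard path; the rule packages it.


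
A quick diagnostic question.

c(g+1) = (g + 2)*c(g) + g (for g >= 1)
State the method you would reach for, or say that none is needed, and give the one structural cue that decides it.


Best approach: a summation factor — one step of memory with a weight g + 2 that changes as the index grows — the summation-factor construction is built for this.


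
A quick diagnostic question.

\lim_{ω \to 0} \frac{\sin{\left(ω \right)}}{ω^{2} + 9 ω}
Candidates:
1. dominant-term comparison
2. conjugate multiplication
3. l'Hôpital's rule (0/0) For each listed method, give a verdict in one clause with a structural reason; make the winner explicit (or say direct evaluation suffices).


Verdict: l'Hôpital's rule (0/0) — substituting 0 gives 0 over 0; differentiate top and bottom once and re-evaluate. A local series expansion at the point resolves it as well; the rule is the packaged version of that step.
- dominant-term comparison — no dominant-degree comparison decides it.
- conjugate multiplication — there is no infinity-minus-infinity radical difference to rationalize.
- l'Hôpital's rule (0/0) — yes — fits the structure here.


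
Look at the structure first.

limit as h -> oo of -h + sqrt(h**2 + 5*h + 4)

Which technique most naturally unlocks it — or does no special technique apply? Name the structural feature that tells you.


Technique: conjugate multiplication — turning the difference into a conjugate-rationalized ratio makes the limit readable.


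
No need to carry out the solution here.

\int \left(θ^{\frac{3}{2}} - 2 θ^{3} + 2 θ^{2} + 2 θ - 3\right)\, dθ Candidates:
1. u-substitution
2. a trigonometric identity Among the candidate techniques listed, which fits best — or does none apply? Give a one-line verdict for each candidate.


Method: no special technique — a term-by-term power-rule job in θ; no substitution or rearrangement earns its keep here.
- u-substitution — no subexpression of the integrand serves as a whole-integral substitution inner — individual terms may offer their own, but none carries its derivative as a factor of the full integrand; a working change of variable would have to be constructed from outside the expression.
- a trigonometric identity — with no trigonometric functions present, identity rewriting has no target.


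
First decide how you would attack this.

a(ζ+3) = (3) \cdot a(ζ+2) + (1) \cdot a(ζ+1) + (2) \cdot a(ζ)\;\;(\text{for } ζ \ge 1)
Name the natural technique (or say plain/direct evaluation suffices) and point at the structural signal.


Diagnosis: the characteristic-root method — no index-dependence in the weights and nothing inhomogeneous: classic characteristic-equation setup.


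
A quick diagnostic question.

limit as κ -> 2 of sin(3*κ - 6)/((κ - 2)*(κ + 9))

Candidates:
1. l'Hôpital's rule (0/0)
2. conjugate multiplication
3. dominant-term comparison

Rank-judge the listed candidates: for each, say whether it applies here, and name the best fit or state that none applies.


Method: l'Hôpital's rule (0/0) — the 0/0 form at 2 is the signature situation for l'Hôpital's rule. One could equally expand both pieces locally and compare leading terms; the rule does that in one stroke.
- l'Hôpital's rule (0/0): a fit — the right tool for this form.
- conjugate multiplication: there is no infinity-minus-infinity radical difference to rationalize.
- dominant-term comparison: this limit is not decided by comparing polynomial growth at infinity.


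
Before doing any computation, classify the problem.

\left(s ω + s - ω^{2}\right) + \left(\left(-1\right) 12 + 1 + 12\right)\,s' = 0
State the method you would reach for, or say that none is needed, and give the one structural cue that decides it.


Diagnosis: a linear integrating factor — linear in the unknown with genuine forcing: multiply through by the exponential of the integrated coefficient and the left side closes into one derivative.


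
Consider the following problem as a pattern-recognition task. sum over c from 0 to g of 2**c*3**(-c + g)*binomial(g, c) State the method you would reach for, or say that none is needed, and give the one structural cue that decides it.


Diagnosis: the binomial theorem — the binomial coefficients weight matched powers of 2 and 3, which is exactly the expansion of a binomial power.


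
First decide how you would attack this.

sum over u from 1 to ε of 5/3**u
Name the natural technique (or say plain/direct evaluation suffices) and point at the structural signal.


Diagnosis: the geometric series formula — consecutive terms stand in a fixed index-free ratio — the geometric sum formula closes it.


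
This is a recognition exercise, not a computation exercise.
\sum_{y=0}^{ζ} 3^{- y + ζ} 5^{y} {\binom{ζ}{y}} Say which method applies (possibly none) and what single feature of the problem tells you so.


Diagnosis: the binomial theorem — terms weighting {\binom{ζ}{y}} against matched powers of 5 and 3 reassemble into (5 + 3)^ζ by the binomial theorem.


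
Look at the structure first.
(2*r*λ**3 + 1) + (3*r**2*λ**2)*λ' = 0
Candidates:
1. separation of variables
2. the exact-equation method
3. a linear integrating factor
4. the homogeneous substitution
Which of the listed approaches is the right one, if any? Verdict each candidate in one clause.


Method: the exact-equation method — d/dλ of 2*r*λ**3 + 1 equals d/dr of 3*r**2*λ**2: the form is a total differential of one potential — integrate it exactly.
- separation of variables — the two dependences are entangled, not a clean product of one-variable pieces.
- the exact-equation method: a fit — the right tool for this form.
- a linear integrating factor — the unknown enters nonlinearly (through a power, a denominator, or a transcendental function), which the linear integrating-factor recipe cannot absorb as-is — any repair would come from a preliminary substitution, not the factor.
- the homogeneous substitution — the slope does not depend on the ratio of the variables alone.


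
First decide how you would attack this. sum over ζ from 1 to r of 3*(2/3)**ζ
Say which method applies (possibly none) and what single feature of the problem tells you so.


Diagnosis: the geometric series formula — the ratio of consecutive terms is the constant 2/3, independent of the index — a geometric sum.


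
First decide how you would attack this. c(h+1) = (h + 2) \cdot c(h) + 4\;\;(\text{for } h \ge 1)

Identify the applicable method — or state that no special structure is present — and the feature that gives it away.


Best approach: a summation factor — the coefficient h + 2 drifts with the index, so no fixed root exists; normalizing by the cumulative product telescopes it.
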